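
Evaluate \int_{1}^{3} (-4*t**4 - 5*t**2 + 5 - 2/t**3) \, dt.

By the power rule, an antiderivative is F(t) = -4*t**5/5 - 5*t**3/3 + 5*t + t**(-2).
Then F(3) - F(1) = (-10093/45) - (53/15) = -10252/45.

-10252/45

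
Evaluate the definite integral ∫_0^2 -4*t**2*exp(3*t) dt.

8/27 - 104*exp(6)/27

Integrate by parts twice (u = t^2, dv = -4*exp(3*t) dt).
An antiderivative is F(t) = (-36*t**2 + 24*t - 8)*exp(3*t)/27.
Then F(2) - F(0) = (-104*exp(6)/27) - (-8/27) = 8/27 - 104*exp(6)/27.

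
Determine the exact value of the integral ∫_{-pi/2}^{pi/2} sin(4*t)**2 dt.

pi/2

Use the identity sin^2(4*t) = (1 - cos(8*t))/2.
An antiderivative is F(t) = t/2 - sin(8*t)/16.
Then F(pi/2) - F(-pi/2) = (pi/4) - (-pi/4) = pi/2.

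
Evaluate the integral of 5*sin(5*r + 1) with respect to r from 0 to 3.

cos(1) - cos(16)

Let u = 5*r + 1, so du = 5 dr. When r = 0, u = 1; when r = 3, u = 16.
The integral becomes ∫ sin(u) du from 1 to 16, with antiderivative -cos(u).
Back in r: F(r) = -cos(5*r + 1).
Then F(3) - F(0) = (-cos(16)) - (-cos(1)) = cos(1) - cos(16).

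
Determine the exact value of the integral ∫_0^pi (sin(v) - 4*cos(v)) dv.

An antiderivative is F(v) = -4*sin(v) - cos(v).
Then F(pi) - F(0) = (1) - (-1) = 2.

2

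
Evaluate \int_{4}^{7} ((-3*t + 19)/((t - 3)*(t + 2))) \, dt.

-5*log(3) + 9*log(2)

Factor the denominator: t**2 - t - 6 = (t + 2)(t - 3).
Partial fractions: (-3*t + 19)/((t - 3)*(t + 2)) = -5/(t + 2) + 2/(t - 3).
An antiderivative is F(t) = 2*log(t - 3) - 5*log(t + 2).
Then F(7) - F(4) = (-10*log(3) + 4*log(2)) - (-5*log(3) - 5*log(2)) = -5*log(3) + 9*log(2).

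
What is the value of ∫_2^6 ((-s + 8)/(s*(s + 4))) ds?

-3*log(5) + 5*log(3)

Factor the denominator: s**2 + 4*s = (s + 4)s.
Partial fractions: (-s + 8)/(s*(s + 4)) = -3/(s + 4) + 2/s.
An antiderivative is F(s) = 2*log(s) - 3*log(s + 4).
Then F(6) - F(2) = (-3*log(5) - log(2) + 2*log(3)) - (-log(54)) = -3*log(5) + 5*log(3).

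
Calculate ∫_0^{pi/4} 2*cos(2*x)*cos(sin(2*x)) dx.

sin(1)

Let u = sin(2*x), so du = 2*cos(2*x) dx. When x = 0, u = 0; when x = pi/4, u = 1.
The integral becomes ∫ cos(u) du from 0 to 1, with antiderivative sin(u).
Back in x: F(x) = sin(sin(2*x)).
Then F(pi/4) - F(0) = (sin(1)) - (0) = sin(1).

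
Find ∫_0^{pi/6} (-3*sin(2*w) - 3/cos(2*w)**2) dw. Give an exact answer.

-3*sqrt(3)/2 - 3/4

An antiderivative is F(w) = 3*cos(2*w)/2 - 3*tan(2*w)/2.
Then F(pi/6) - F(0) = (3/4 - 3*sqrt(3)/2) - (3/2) = -3*sqrt(3)/2 - 3/4.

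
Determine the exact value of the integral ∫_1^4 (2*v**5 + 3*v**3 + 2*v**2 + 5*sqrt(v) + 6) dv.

By the power rule, an antiderivative is F(v) = v**6/3 + 3*v**4/4 + 10*v**(3/2)/3 + 2*v**3/3 + 6*v.
Then F(4) - F(1) = (4952/3) - (133/12) = 19675/12.

19675/12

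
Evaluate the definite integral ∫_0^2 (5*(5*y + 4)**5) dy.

Let u = 5*y + 4, so du = 5 dy. When y = 0, u = 4; when y = 2, u = 14.
The integral becomes ∫ u**5 du from 4 to 14, with antiderivative u**6/6.
Back in y: F(y) = (5*y + 4)**6/6.
Then F(2) - F(0) = (3764768/3) - (2048/3) = 1254240.

1254240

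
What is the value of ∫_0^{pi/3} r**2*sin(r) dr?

-1 - pi**2/18 + sqrt(3)*pi/3

Integrate by parts twice (u = r^2, dv = sin(r) dr).
An antiderivative is F(r) = -r**2*cos(r) + 2*r*sin(r) + 2*cos(r).
Then F(pi/3) - F(0) = (-pi**2/18 + 1 + sqrt(3)*pi/3) - (2) = -1 - pi**2/18 + sqrt(3)*pi/3.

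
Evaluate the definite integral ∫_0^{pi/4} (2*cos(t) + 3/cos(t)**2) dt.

sqrt(2) + 3

An antiderivative is F(t) = 2*sin(t) + 3*tan(t).
Then F(pi/4) - F(0) = (sqrt(2) + 3) - (0) = sqrt(2) + 3.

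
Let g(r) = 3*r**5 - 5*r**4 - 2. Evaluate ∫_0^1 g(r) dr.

By the power rule, an antiderivative is F(r) = r**6/2 - r**5 - 2*r.
Then F(1) - F(0) = (-5/2) - (0) = -5/2.

-5/2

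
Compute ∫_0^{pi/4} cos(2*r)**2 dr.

Use the identity cos^2(2*r) = (1 + cos(4*r))/2.
An antiderivative is F(r) = r/2 + sin(4*r)/8.
Then F(pi/4) - F(0) = (pi/8) - (0) = pi/8.

pi/8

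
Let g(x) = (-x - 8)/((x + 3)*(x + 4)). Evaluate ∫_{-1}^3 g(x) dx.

Factor the denominator: x**2 + 7*x + 12 = (x + 4)(x + 3).
Partial fractions: (-x - 8)/((x + 3)*(x + 4)) = 4/(x + 4) - 5/(x + 3).
An antiderivative is F(x) = -5*log(x + 3) + 4*log(x + 4).
Then F(3) - F(-1) = (-5*log(3) - 5*log(2) + 4*log(7)) - (log(81/32)) = -9*log(3) + 4*log(7).

-9*log(3) + 4*log(7)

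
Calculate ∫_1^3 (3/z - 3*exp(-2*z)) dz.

-3*exp(-2)/2 + 3*exp(-6)/2 + 3*log(3)

An antiderivative is F(z) = 3*log(z) + 3*exp(-2*z)/2.
Then F(3) - F(1) = (3*exp(-6)/2 + 3*log(3)) - (3*exp(-2)/2) = -3*exp(-2)/2 + 3*exp(-6)/2 + 3*log(3).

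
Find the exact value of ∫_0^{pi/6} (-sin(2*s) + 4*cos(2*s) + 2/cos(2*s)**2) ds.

-1/4 + 2*sqrt(3)

An antiderivative is F(s) = 2*sin(2*s) + cos(2*s)/2 + tan(2*s).
Then F(pi/6) - F(0) = (1/4 + 2*sqrt(3)) - (1/2) = -1/4 + 2*sqrt(3).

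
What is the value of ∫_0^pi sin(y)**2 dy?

Use the identity sin^2(y) = (1 - cos(2*y))/2.
An antiderivative is F(y) = y/2 - sin(2*y)/4.
Then F(pi) - F(0) = (pi/2) - (0) = pi/2.

pi/2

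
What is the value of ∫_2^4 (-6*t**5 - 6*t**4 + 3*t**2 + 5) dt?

-25782/5

By the power rule, an antiderivative is F(t) = -t**6 - 6*t**5/5 + t**3 + 5*t.
Then F(4) - F(2) = (-26204/5) - (-422/5) = -25782/5.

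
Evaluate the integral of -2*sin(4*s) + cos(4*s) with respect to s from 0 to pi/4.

An antiderivative is F(s) = sin(4*s)/4 + cos(4*s)/2.
Then F(pi/4) - F(0) = (-1/2) - (1/2) = -1.

-1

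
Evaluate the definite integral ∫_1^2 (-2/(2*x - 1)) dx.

An antiderivative is F(x) = -log(2*x - 1).
Then F(2) - F(1) = (-log(3)) - (0) = -log(3).

-log(3)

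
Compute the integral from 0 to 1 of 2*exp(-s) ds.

2 - 2*exp(-1)

An antiderivative is F(s) = -2*exp(-s).
Then F(1) - F(0) = (-2*exp(-1)) - (-2) = 2 - 2*exp(-1).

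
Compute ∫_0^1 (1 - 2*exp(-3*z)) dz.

(2 + exp(3))*exp(-3)/3

An antiderivative is F(z) = z + 2*exp(-3*z)/3.
Then F(1) - F(0) = (2*exp(-3)/3 + 1) - (2/3) = (2 + exp(3))*exp(-3)/3.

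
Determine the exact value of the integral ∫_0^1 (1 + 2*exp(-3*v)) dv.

5/3 - 2*exp(-3)/3

An antiderivative is F(v) = v - 2*exp(-3*v)/3.
Then F(1) - F(0) = (1 - 2*exp(-3)/3) - (-2/3) = 5/3 - 2*exp(-3)/3.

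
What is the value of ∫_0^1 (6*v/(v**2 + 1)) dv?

log(8)

Let u = v**2 + 1, so du = 2*v dv. When v = 0, u = 1; when v = 1, u = 2.
The integral becomes 3·∫ 1/u du from 1 to 2, with antiderivative 3*log(u).
Back in v: F(v) = 3*log(v**2 + 1).
Then F(1) - F(0) = (log(8)) - (0) = log(8).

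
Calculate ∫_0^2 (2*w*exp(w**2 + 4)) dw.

Let u = w**2 + 4, so du = 2*w dw. When w = 0, u = 4; when w = 2, u = 8.
The integral becomes ∫ exp(u) du from 4 to 8, with antiderivative exp(u).
Back in w: F(w) = exp(w**2 + 4).
Then F(2) - F(0) = (exp(8)) - (exp(4)) = -exp(4) + exp(8).

-exp(4) + exp(8)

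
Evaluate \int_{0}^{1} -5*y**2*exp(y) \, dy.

Integrate by parts twice (u = y^2, dv = -5*exp(y) dy).
An antiderivative is F(y) = (-5*y**2 + 10*y - 10)*exp(y).
Then F(1) - F(0) = (-5*E) - (-10) = 10 - 5*E.

10 - 5*E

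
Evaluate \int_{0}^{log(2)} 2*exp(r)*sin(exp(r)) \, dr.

-2*cos(2) + 2*cos(1)

Let u = exp(r), so du = exp(r) dr. When r = 0, u = 1; when r = log(2), u = 2.
The integral becomes 2·∫ sin(u) du from 1 to 2, with antiderivative -2*cos(u).
Back in r: F(r) = -2*cos(exp(r)).
Then F(log(2)) - F(0) = (-2*cos(2)) - (-2*cos(1)) = -2*cos(2) + 2*cos(1).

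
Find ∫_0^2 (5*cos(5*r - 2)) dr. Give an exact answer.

Let u = 5*r - 2, so du = 5 dr. When r = 0, u = -2; when r = 2, u = 8.
The integral becomes ∫ cos(u) du from -2 to 8, with antiderivative sin(u).
Back in r: F(r) = sin(5*r - 2).
Then F(2) - F(0) = (sin(8)) - (-sin(2)) = sin(2) + sin(8).

sin(2) + sin(8)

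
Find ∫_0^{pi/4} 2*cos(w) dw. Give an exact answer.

sqrt(2)

An antiderivative is F(w) = 2*sin(w).
Then F(pi/4) - F(0) = (sqrt(2)) - (0) = sqrt(2).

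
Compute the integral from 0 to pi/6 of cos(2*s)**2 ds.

Use the identity cos^2(2*s) = (1 + cos(4*s))/2.
An antiderivative is F(s) = s/2 + sin(4*s)/8.
Then F(pi/6) - F(0) = (sqrt(3)/16 + pi/12) - (0) = sqrt(3)/16 + pi/12.

sqrt(3)/16 + pi/12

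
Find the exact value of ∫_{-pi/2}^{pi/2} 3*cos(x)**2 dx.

3*pi/2

Use the identity cos^2(x) = (1 + cos(2*x))/2.
An antiderivative is F(x) = 3*x/2 + 3*sin(2*x)/4.
Then F(pi/2) - F(-pi/2) = (3*pi/4) - (-3*pi/4) = 3*pi/2.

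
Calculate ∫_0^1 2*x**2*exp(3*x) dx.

Integrate by parts twice (u = x^2, dv = 2*exp(3*x) dx).
An antiderivative is F(x) = (18*x**2 - 12*x + 4)*exp(3*x)/27.
Then F(1) - F(0) = (10*exp(3)/27) - (4/27) = -4/27 + 10*exp(3)/27.

-4/27 + 10*exp(3)/27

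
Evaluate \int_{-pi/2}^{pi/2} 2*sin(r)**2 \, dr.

pi

Use the identity sin^2(r) = (1 - cos(2*r))/2.
An antiderivative is F(r) = r - sin(2*r)/2.
Then F(pi/2) - F(-pi/2) = (pi/2) - (-pi/2) = pi.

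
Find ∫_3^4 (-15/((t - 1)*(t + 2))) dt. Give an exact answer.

Factor the denominator: t**2 + t - 2 = (t + 2)(t - 1).
Partial fractions: -15/((t - 1)*(t + 2)) = 5/(t + 2) - 5/(t - 1).
An antiderivative is F(t) = -5*log(t - 1) + 5*log(t + 2).
Then F(4) - F(3) = (log(32)) - (-5*log(2) + 5*log(5)) = -5*log(5) + 10*log(2).

-5*log(5) + 10*log(2)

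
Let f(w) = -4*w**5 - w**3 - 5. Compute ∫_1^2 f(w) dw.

-203/4

By the power rule, an antiderivative is F(w) = -2*w**6/3 - w**4/4 - 5*w.
Then F(2) - F(1) = (-170/3) - (-71/12) = -203/4.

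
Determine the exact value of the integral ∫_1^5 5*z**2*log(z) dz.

Integrate by parts once (u = ln z, dv = 5*z**2 dz).
An antiderivative is F(z) = 5*z**3*(3*log(z) - 1)/9.
Then F(5) - F(1) = (-625/9 + 625*log(5)/3) - (-5/9) = -620/9 + 625*log(5)/3.

-620/9 + 625*log(5)/3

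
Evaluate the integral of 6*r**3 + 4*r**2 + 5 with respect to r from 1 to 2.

221/6

By the power rule, an antiderivative is F(r) = 3*r**4/2 + 4*r**3/3 + 5*r.
Then F(2) - F(1) = (134/3) - (47/6) = 221/6.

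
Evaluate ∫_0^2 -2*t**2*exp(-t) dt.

-4 + 20*exp(-2)

Integrate by parts twice (u = t^2, dv = -2*exp(-t) dt).
An antiderivative is F(t) = (2*t**2 + 4*t + 4)*exp(-t).
Then F(2) - F(0) = (20*exp(-2)) - (4) = -4 + 20*exp(-2).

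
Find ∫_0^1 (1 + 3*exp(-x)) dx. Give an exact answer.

4 - 3*exp(-1)

An antiderivative is F(x) = x - 3*exp(-x).
Then F(1) - F(0) = (1 - 3*exp(-1)) - (-3) = 4 - 3*exp(-1).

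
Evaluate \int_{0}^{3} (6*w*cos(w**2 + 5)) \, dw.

Let u = w**2 + 5, so du = 2*w dw. When w = 0, u = 5; when w = 3, u = 14.
The integral becomes 3·∫ cos(u) du from 5 to 14, with antiderivative 3*sin(u).
Back in w: F(w) = 3*sin(w**2 + 5).
Then F(3) - F(0) = (3*sin(14)) - (3*sin(5)) = -3*sin(5) + 3*sin(14).

-3*sin(5) + 3*sin(14)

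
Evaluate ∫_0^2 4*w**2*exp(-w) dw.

Integrate by parts twice (u = w^2, dv = 4*exp(-w) dw).
An antiderivative is F(w) = (-4*w**2 - 8*w - 8)*exp(-w).
Then F(2) - F(0) = (-40*exp(-2)) - (-8) = 8 - 40*exp(-2).

8 - 40*exp(-2)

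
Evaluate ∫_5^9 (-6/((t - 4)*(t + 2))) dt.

log(11/35)

Factor the denominator: t**2 - 2*t - 8 = (t + 2)(t - 4).
Partial fractions: -6/((t - 4)*(t + 2)) = 1/(t + 2) - 1/(t - 4).
An antiderivative is F(t) = -log(t - 4) + log(t + 2).
Then F(9) - F(5) = (log(11/5)) - (log(7)) = log(11/35).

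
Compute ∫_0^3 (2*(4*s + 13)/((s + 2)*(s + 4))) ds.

-11*log(2) + 3*log(7) + 5*log(5)

Factor the denominator: s**2 + 6*s + 8 = (s + 4)(s + 2).
Partial fractions: 2*(4*s + 13)/((s + 2)*(s + 4)) = 3/(s + 4) + 5/(s + 2).
An antiderivative is F(s) = 5*log(s + 2) + 3*log(s + 4).
Then F(3) - F(0) = (3*log(7) + 5*log(5)) - (11*log(2)) = -11*log(2) + 3*log(7) + 5*log(5).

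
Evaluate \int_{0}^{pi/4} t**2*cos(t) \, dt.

sqrt(2)*(-32 + pi**2 + 8*pi)/32

Integrate by parts twice (u = t^2, dv = cos(t) dt).
An antiderivative is F(t) = t**2*sin(t) + 2*t*cos(t) - 2*sin(t).
Then F(pi/4) - F(0) = (sqrt(2)*(-32 + pi**2 + 8*pi)/32) - (0) = sqrt(2)*(-32 + pi**2 + 8*pi)/32.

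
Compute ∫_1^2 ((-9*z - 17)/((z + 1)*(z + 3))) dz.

-5*log(5) - 4*log(3) + 14*log(2)

Factor the denominator: z**2 + 4*z + 3 = (z + 3)(z + 1).
Partial fractions: (-9*z - 17)/((z + 1)*(z + 3)) = -5/(z + 3) - 4/(z + 1).
An antiderivative is F(z) = -4*log(z + 1) - 5*log(z + 3).
Then F(2) - F(1) = (-5*log(5) - 4*log(3)) - (-14*log(2)) = -5*log(5) - 4*log(3) + 14*log(2).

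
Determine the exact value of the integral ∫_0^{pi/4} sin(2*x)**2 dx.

pi/8

Use the identity sin^2(2*x) = (1 - cos(4*x))/2.
An antiderivative is F(x) = x/2 - sin(4*x)/8.
Then F(pi/4) - F(0) = (pi/8) - (0) = pi/8.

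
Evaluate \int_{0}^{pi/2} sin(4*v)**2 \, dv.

pi/4

Use the identity sin^2(4*v) = (1 - cos(8*v))/2.
An antiderivative is F(v) = v/2 - sin(8*v)/16.
Then F(pi/2) - F(0) = (pi/4) - (0) = pi/4.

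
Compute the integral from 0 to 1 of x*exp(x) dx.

Integrate by parts once (u = x, dv = exp(x) dx).
An antiderivative is F(x) = (x - 1)*exp(x).
Then F(1) - F(0) = (0) - (-1) = 1.

1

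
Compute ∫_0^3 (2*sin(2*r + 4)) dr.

Let u = 2*r + 4, so du = 2 dr. When r = 0, u = 4; when r = 3, u = 10.
The integral becomes ∫ sin(u) du from 4 to 10, with antiderivative -cos(u).
Back in r: F(r) = -cos(2*r + 4).
Then F(3) - F(0) = (-cos(10)) - (-cos(4)) = cos(4) - cos(10).

cos(4) - cos(10)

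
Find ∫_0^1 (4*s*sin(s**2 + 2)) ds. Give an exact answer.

2*cos(2) - 2*cos(3)

Let u = s**2 + 2, so du = 2*s ds. When s = 0, u = 2; when s = 1, u = 3.
The integral becomes 2·∫ sin(u) du from 2 to 3, with antiderivative -2*cos(u).
Back in s: F(s) = -2*cos(s**2 + 2).
Then F(1) - F(0) = (-2*cos(3)) - (-2*cos(2)) = 2*cos(2) - 2*cos(3).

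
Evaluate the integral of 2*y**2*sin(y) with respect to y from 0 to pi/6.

Integrate by parts twice (u = y^2, dv = 2*sin(y) dy).
An antiderivative is F(y) = -2*y**2*cos(y) + 4*y*sin(y) + 4*cos(y).
Then F(pi/6) - F(0) = (-sqrt(3)*pi**2/36 + pi/3 + 2*sqrt(3)) - (4) = -4 - sqrt(3)*pi**2/36 + pi/3 + 2*sqrt(3).

-4 - sqrt(3)*pi**2/36 + pi/3 + 2*sqrt(3)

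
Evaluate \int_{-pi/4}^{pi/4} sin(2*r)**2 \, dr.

Use the identity sin^2(2*r) = (1 - cos(4*r))/2.
An antiderivative is F(r) = r/2 - sin(4*r)/8.
Then F(pi/4) - F(-pi/4) = (pi/8) - (-pi/8) = pi/4.

pi/4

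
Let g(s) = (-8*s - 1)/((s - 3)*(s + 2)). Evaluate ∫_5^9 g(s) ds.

-3*log(11) - 5*log(3) + 3*log(7)

Factor the denominator: s**2 - s - 6 = (s + 2)(s - 3).
Partial fractions: (-8*s - 1)/((s - 3)*(s + 2)) = -3/(s + 2) - 5/(s - 3).
An antiderivative is F(s) = -5*log(s - 3) - 3*log(s + 2).
Then F(9) - F(5) = (-3*log(11) - 5*log(3) - 5*log(2)) - (-3*log(7) - 5*log(2)) = -3*log(11) - 5*log(3) + 3*log(7).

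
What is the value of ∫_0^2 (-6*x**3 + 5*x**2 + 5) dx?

By the power rule, an antiderivative is F(x) = -3*x**4/2 + 5*x**3/3 + 5*x.
Then F(2) - F(0) = (-2/3) - (0) = -2/3.

-2/3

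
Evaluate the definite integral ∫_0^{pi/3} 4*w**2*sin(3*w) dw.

Integrate by parts twice (u = w^2, dv = 4*sin(3*w) dw).
An antiderivative is F(w) = -4*w**2*cos(3*w)/3 + 8*w*sin(3*w)/9 + 8*cos(3*w)/27.
Then F(pi/3) - F(0) = (-8/27 + 4*pi**2/27) - (8/27) = -16/27 + 4*pi**2/27.

-16/27 + 4*pi**2/27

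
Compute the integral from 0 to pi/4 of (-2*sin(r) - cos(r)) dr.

-2 + sqrt(2)/2

An antiderivative is F(r) = -sin(r) + 2*cos(r).
Then F(pi/4) - F(0) = (sqrt(2)/2) - (2) = -2 + sqrt(2)/2.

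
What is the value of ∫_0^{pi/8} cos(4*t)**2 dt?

pi/16

Use the identity cos^2(4*t) = (1 + cos(8*t))/2.
An antiderivative is F(t) = t/2 + sin(8*t)/16.
Then F(pi/8) - F(0) = (pi/16) - (0) = pi/16.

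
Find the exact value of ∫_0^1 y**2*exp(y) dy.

-2 + E

Integrate by parts twice (u = y^2, dv = exp(y) dy).
An antiderivative is F(y) = (y**2 - 2*y + 2)*exp(y).
Then F(1) - F(0) = (E) - (2) = -2 + E.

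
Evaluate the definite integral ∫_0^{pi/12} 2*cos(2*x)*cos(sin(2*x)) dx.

sin(1/2)

Let u = sin(2*x), so du = 2*cos(2*x) dx. When x = 0, u = 0; when x = pi/12, u = 1/2.
The integral becomes ∫ cos(u) du from 0 to 1/2, with antiderivative sin(u).
Back in x: F(x) = sin(sin(2*x)).
Then F(pi/12) - F(0) = (sin(1/2)) - (0) = sin(1/2).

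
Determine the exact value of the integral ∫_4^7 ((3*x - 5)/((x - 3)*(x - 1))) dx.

Factor the denominator: x**2 - 4*x + 3 = (x - 1)(x - 3).
Partial fractions: (3*x - 5)/((x - 3)*(x - 1)) = 1/(x - 1) + 2/(x - 3).
An antiderivative is F(x) = 2*log(x - 3) + log(x - 1).
Then F(7) - F(4) = (log(96)) - (log(3)) = log(32).

log(32)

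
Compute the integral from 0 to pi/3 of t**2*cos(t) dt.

-sqrt(3) + sqrt(3)*pi**2/18 + pi/3

Integrate by parts twice (u = t^2, dv = cos(t) dt).
An antiderivative is F(t) = t**2*sin(t) + 2*t*cos(t) - 2*sin(t).
Then F(pi/3) - F(0) = (-sqrt(3) + sqrt(3)*pi**2/18 + pi/3) - (0) = -sqrt(3) + sqrt(3)*pi**2/18 + pi/3.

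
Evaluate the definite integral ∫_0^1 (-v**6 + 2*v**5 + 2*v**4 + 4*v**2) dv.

202/105

By the power rule, an antiderivative is F(v) = -v**7/7 + v**6/3 + 2*v**5/5 + 4*v**3/3.
Then F(1) - F(0) = (202/105) - (0) = 202/105.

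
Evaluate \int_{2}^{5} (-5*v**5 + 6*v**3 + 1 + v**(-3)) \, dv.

By the power rule, an antiderivative is F(v) = -5*v**6/6 + 3*v**4/2 + v - 1/(2*v**2).
Then F(5) - F(2) = (-1811753/150) - (-659/24) = -2410179/200.

-2410179/200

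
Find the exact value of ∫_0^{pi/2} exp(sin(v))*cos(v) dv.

-1 + E

Let u = sin(v), so du = cos(v) dv. When v = 0, u = 0; when v = pi/2, u = 1.
The integral becomes ∫ exp(u) du from 0 to 1, with antiderivative exp(u).
Back in v: F(v) = exp(sin(v)).
Then F(pi/2) - F(0) = (E) - (1) = -1 + E.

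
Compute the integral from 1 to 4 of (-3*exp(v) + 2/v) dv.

An antiderivative is F(v) = -3*exp(v) + 2*log(v).
Then F(4) - F(1) = (-3*exp(4) + log(16)) - (-3*exp(1)) = -3*exp(4) + log(16) + 3*exp(1).

-3*exp(4) + log(16) + 3*exp(1)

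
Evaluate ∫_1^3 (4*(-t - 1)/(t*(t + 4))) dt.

-3*log(7) - log(3) + 3*log(5)

Factor the denominator: t**2 + 4*t = (t + 4)t.
Partial fractions: 4*(-t - 1)/(t*(t + 4)) = -3/(t + 4) - 1/t.
An antiderivative is F(t) = -log(t) - 3*log(t + 4).
Then F(3) - F(1) = (-3*log(7) - log(3)) - (-3*log(5)) = -3*log(7) - log(3) + 3*log(5).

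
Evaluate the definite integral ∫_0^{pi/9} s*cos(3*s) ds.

Integrate by parts once (u = s, dv = cos(3*s) ds).
An antiderivative is F(s) = s*sin(3*s)/3 + cos(3*s)/9.
Then F(pi/9) - F(0) = (1/18 + sqrt(3)*pi/54) - (1/9) = -1/18 + sqrt(3)*pi/54.

-1/18 + sqrt(3)*pi/54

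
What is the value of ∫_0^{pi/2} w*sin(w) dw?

Integrate by parts once (u = w, dv = sin(w) dw).
An antiderivative is F(w) = -w*cos(w) + sin(w).
Then F(pi/2) - F(0) = (1) - (0) = 1.

1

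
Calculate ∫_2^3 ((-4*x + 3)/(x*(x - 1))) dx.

Factor the denominator: x**2 - x = x(x - 1).
Partial fractions: (-4*x + 3)/(x*(x - 1)) = -3/x - 1/(x - 1).
An antiderivative is F(x) = -3*log(x) - log(x - 1).
Then F(3) - F(2) = (-log(54)) - (-log(8)) = log(4/27).

log(4/27)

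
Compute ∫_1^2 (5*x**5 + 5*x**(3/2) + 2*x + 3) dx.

8*sqrt(2) + 113/2

By the power rule, an antiderivative is F(x) = 5*x**6/6 + 2*x**(5/2) + x**2 + 3*x.
Then F(2) - F(1) = (8*sqrt(2) + 190/3) - (41/6) = 8*sqrt(2) + 113/2.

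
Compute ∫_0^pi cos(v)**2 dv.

pi/2

Use the identity cos^2(v) = (1 + cos(2*v))/2.
An antiderivative is F(v) = v/2 + sin(2*v)/4.
Then F(pi) - F(0) = (pi/2) - (0) = pi/2.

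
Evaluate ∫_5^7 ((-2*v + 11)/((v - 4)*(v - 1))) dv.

Factor the denominator: v**2 - 5*v + 4 = (v - 1)(v - 4).
Partial fractions: (-2*v + 11)/((v - 4)*(v - 1)) = -3/(v - 1) + 1/(v - 4).
An antiderivative is F(v) = log(v - 4) - 3*log(v - 1).
Then F(7) - F(5) = (-log(72)) - (-log(64)) = log(8/9).

log(8/9)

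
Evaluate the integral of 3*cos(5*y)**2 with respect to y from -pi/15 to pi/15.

3*sqrt(3)/20 + pi/5

Use the identity cos^2(5*y) = (1 + cos(10*y))/2.
An antiderivative is F(y) = 3*y/2 + 3*sin(10*y)/20.
Then F(pi/15) - F(-pi/15) = (3*sqrt(3)/40 + pi/10) - (-pi/10 - 3*sqrt(3)/40) = 3*sqrt(3)/20 + pi/5.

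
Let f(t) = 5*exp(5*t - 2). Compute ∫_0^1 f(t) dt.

-(1 - exp(5))*exp(-2)

Let u = 5*t - 2, so du = 5 dt. When t = 0, u = -2; when t = 1, u = 3.
The integral becomes ∫ exp(u) du from -2 to 3, with antiderivative exp(u).
Back in t: F(t) = exp(5*t - 2).
Then F(1) - F(0) = (exp(3)) - (exp(-2)) = -(1 - exp(5))*exp(-2).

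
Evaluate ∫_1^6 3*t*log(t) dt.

Integrate by parts once (u = ln t, dv = 3*t dt).
An antiderivative is F(t) = 3*t**2*(2*log(t) - 1)/4.
Then F(6) - F(1) = (-27 + 54*log(2) + 54*log(3)) - (-3/4) = -105/4 + 54*log(2) + 54*log(3).

-105/4 + 54*log(2) + 54*log(3)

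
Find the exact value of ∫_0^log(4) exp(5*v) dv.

Let u = exp(v), so du = exp(v) dv. When v = 0, u = 1; when v = log(4), u = 4.
The integral becomes ∫ u**4 du from 1 to 4, with antiderivative u**5/5.
Back in v: F(v) = exp(5*v)/5.
Then F(log(4)) - F(0) = (1024/5) - (1/5) = 1023/5.

1023/5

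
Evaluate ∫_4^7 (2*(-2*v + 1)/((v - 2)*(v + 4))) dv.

Factor the denominator: v**2 + 2*v - 8 = (v + 4)(v - 2).
Partial fractions: 2*(-2*v + 1)/((v - 2)*(v + 4)) = -3/(v + 4) - 1/(v - 2).
An antiderivative is F(v) = -log(v - 2) - 3*log(v + 4).
Then F(7) - F(4) = (-3*log(11) - log(5)) - (-10*log(2)) = -3*log(11) - log(5) + 10*log(2).

-3*log(11) - log(5) + 10*log(2)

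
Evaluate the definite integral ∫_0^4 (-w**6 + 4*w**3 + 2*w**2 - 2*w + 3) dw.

By the power rule, an antiderivative is F(w) = -w**7/7 + w**4 + 2*w**3/3 - w**2 + 3*w.
Then F(4) - F(0) = (-42964/21) - (0) = -42964/21.

-42964/21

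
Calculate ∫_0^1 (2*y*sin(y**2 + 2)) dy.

cos(2) - cos(3)

Let u = y**2 + 2, so du = 2*y dy. When y = 0, u = 2; when y = 1, u = 3.
The integral becomes ∫ sin(u) du from 2 to 3, with antiderivative -cos(u).
Back in y: F(y) = -cos(y**2 + 2).
Then F(1) - F(0) = (-cos(3)) - (-cos(2)) = cos(2) - cos(3).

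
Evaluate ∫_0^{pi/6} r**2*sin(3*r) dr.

Integrate by parts twice (u = r^2, dv = sin(3*r) dr).
An antiderivative is F(r) = -r**2*cos(3*r)/3 + 2*r*sin(3*r)/9 + 2*cos(3*r)/27.
Then F(pi/6) - F(0) = (pi/27) - (2/27) = -2/27 + pi/27.

-2/27 + pi/27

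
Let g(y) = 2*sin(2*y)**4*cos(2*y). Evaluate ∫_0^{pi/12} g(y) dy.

Let u = sin(2*y), so du = 2*cos(2*y) dy. When y = 0, u = 0; when y = pi/12, u = 1/2.
The integral becomes ∫ u**4 du from 0 to 1/2, with antiderivative u**5/5.
Back in y: F(y) = sin(2*y)**5/5.
Then F(pi/12) - F(0) = (1/160) - (0) = 1/160.

1/160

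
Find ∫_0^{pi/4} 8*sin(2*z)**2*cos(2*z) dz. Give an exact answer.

4/3

Let u = sin(2*z), so du = 2*cos(2*z) dz. When z = 0, u = 0; when z = pi/4, u = 1.
The integral becomes 4·∫ u**2 du from 0 to 1, with antiderivative 4*u**3/3.
Back in z: F(z) = 4*sin(2*z)**3/3.
Then F(pi/4) - F(0) = (4/3) - (0) = 4/3.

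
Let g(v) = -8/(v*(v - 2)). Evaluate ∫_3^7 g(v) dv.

-4*log(5) - 4*log(3) + 4*log(7)

Factor the denominator: v**2 - 2*v = v(v - 2).
Partial fractions: -8/(v*(v - 2)) = 4/v - 4/(v - 2).
An antiderivative is F(v) = 4*log(v) - 4*log(v - 2).
Then F(7) - F(3) = (-4*log(5) + 4*log(7)) - (log(81)) = -4*log(5) - 4*log(3) + 4*log(7).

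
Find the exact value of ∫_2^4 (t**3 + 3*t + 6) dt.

90

By the power rule, an antiderivative is F(t) = t**4/4 + 3*t**2/2 + 6*t.
Then F(4) - F(2) = (112) - (22) = 90.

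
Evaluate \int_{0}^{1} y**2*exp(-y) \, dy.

2 - 5*exp(-1)

Integrate by parts twice (u = y^2, dv = exp(-y) dy).
An antiderivative is F(y) = (-y**2 - 2*y - 2)*exp(-y).
Then F(1) - F(0) = (-5*exp(-1)) - (-2) = 2 - 5*exp(-1).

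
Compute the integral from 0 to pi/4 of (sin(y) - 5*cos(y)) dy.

An antiderivative is F(y) = -5*sin(y) - cos(y).
Then F(pi/4) - F(0) = (-3*sqrt(2)) - (-1) = 1 - 3*sqrt(2).

1 - 3*sqrt(2)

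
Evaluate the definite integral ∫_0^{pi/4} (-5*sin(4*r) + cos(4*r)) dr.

An antiderivative is F(r) = sin(4*r)/4 + 5*cos(4*r)/4.
Then F(pi/4) - F(0) = (-5/4) - (5/4) = -5/2.

-5/2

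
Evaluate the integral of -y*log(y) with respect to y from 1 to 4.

Integrate by parts once (u = ln y, dv = -y dy).
An antiderivative is F(y) = -y**2*(2*log(y) - 1)/4.
Then F(4) - F(1) = (4 - 16*log(2)) - (1/4) = 15/4 - 16*log(2).

15/4 - 16*log(2)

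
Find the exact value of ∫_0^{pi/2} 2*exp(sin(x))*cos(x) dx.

-2 + 2*E

Let u = sin(x), so du = cos(x) dx. When x = 0, u = 0; when x = pi/2, u = 1.
The integral becomes 2·∫ exp(u) du from 0 to 1, with antiderivative 2*exp(u).
Back in x: F(x) = 2*exp(sin(x)).
Then F(pi/2) - F(0) = (2*E) - (2) = -2 + 2*E.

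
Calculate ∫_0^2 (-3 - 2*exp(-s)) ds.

-8 + 2*exp(-2)

An antiderivative is F(s) = -3*s + 2*exp(-s).
Then F(2) - F(0) = (-6 + 2*exp(-2)) - (2) = -8 + 2*exp(-2).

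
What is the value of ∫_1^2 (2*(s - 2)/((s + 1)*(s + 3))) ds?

-7*log(2) - 3*log(3) + 5*log(5)

Factor the denominator: s**2 + 4*s + 3 = (s + 3)(s + 1).
Partial fractions: 2*(s - 2)/((s + 1)*(s + 3)) = 5/(s + 3) - 3/(s + 1).
An antiderivative is F(s) = -3*log(s + 1) + 5*log(s + 3).
Then F(2) - F(1) = (-3*log(3) + 5*log(5)) - (7*log(2)) = -7*log(2) - 3*log(3) + 5*log(5).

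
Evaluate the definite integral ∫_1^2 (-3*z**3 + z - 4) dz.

By the power rule, an antiderivative is F(z) = -3*z**4/4 + z**2/2 - 4*z.
Then F(2) - F(1) = (-18) - (-17/4) = -55/4.

-55/4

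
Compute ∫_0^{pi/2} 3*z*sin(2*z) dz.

3*pi/4

Integrate by parts once (u = z, dv = 3*sin(2*z) dz).
An antiderivative is F(z) = -3*z*cos(2*z)/2 + 3*sin(2*z)/4.
Then F(pi/2) - F(0) = (3*pi/4) - (0) = 3*pi/4.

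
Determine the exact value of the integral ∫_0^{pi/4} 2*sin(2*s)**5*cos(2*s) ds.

1/6

Let u = sin(2*s), so du = 2*cos(2*s) ds. When s = 0, u = 0; when s = pi/4, u = 1.
The integral becomes ∫ u**5 du from 0 to 1, with antiderivative u**6/6.
Back in s: F(s) = sin(2*s)**6/6.
Then F(pi/4) - F(0) = (1/6) - (0) = 1/6.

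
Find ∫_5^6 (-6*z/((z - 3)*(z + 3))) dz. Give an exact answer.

-9*log(3) + 12*log(2)

Factor the denominator: z**2 - 9 = (z + 3)(z - 3).
Partial fractions: -6*z/((z - 3)*(z + 3)) = -3/(z + 3) - 3/(z - 3).
An antiderivative is F(z) = -3*log(z - 3) - 3*log(z + 3).
Then F(6) - F(5) = (-9*log(3)) - (-12*log(2)) = -9*log(3) + 12*log(2).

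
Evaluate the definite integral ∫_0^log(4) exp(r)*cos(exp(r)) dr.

-sin(1) + sin(4)

Let u = exp(r), so du = exp(r) dr. When r = 0, u = 1; when r = log(4), u = 4.
The integral becomes ∫ cos(u) du from 1 to 4, with antiderivative sin(u).
Back in r: F(r) = sin(exp(r)).
Then F(log(4)) - F(0) = (sin(4)) - (sin(1)) = -sin(1) + sin(4).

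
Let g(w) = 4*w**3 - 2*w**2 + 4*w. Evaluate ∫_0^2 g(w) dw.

By the power rule, an antiderivative is F(w) = w**4 - 2*w**3/3 + 2*w**2.
Then F(2) - F(0) = (56/3) - (0) = 56/3.

56/3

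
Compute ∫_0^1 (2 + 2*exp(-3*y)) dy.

An antiderivative is F(y) = 2*y - 2*exp(-3*y)/3.
Then F(1) - F(0) = (2 - 2*exp(-3)/3) - (-2/3) = 8/3 - 2*exp(-3)/3.

8/3 - 2*exp(-3)/3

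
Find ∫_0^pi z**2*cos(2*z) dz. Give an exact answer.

Integrate by parts twice (u = z^2, dv = cos(2*z) dz).
An antiderivative is F(z) = z**2*sin(2*z)/2 + z*cos(2*z)/2 - sin(2*z)/4.
Then F(pi) - F(0) = (pi/2) - (0) = pi/2.

pi/2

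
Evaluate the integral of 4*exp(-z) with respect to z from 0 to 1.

4 - 4*exp(-1)

An antiderivative is F(z) = -4*exp(-z).
Then F(1) - F(0) = (-4*exp(-1)) - (-4) = 4 - 4*exp(-1).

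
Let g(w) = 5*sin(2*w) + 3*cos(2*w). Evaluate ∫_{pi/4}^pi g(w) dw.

An antiderivative is F(w) = 3*sin(2*w)/2 - 5*cos(2*w)/2.
Then F(pi) - F(pi/4) = (-5/2) - (3/2) = -4.

-4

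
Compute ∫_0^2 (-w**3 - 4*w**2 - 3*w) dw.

By the power rule, an antiderivative is F(w) = -w**4/4 - 4*w**3/3 - 3*w**2/2.
Then F(2) - F(0) = (-62/3) - (0) = -62/3.

-62/3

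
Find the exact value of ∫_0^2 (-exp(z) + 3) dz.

An antiderivative is F(z) = 3*z - exp(z).
Then F(2) - F(0) = (6 - exp(2)) - (-1) = 7 - exp(2).

7 - exp(2)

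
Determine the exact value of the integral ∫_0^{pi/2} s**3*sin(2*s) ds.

pi*(-6 + pi**2)/16

Integrate by parts 3 times (u = s^3, dv = sin(2*s) ds).
An antiderivative is F(s) = -s**3*cos(2*s)/2 + 3*s**2*sin(2*s)/4 + 3*s*cos(2*s)/4 - 3*sin(2*s)/8.
Then F(pi/2) - F(0) = (pi*(-6 + pi**2)/16) - (0) = pi*(-6 + pi**2)/16.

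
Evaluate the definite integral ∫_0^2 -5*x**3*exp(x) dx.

Integrate by parts 3 times (u = x^3, dv = -5*exp(x) dx).
An antiderivative is F(x) = (-5*x**3 + 15*x**2 - 30*x + 30)*exp(x).
Then F(2) - F(0) = (-10*exp(2)) - (30) = -10*exp(2) - 30.

-10*exp(2) - 30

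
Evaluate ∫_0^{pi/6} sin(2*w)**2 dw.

Use the identity sin^2(2*w) = (1 - cos(4*w))/2.
An antiderivative is F(w) = w/2 - sin(4*w)/8.
Then F(pi/6) - F(0) = (-sqrt(3)/16 + pi/12) - (0) = -sqrt(3)/16 + pi/12.

-sqrt(3)/16 + pi/12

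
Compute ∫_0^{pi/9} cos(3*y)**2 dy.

Use the identity cos^2(3*y) = (1 + cos(6*y))/2.
An antiderivative is F(y) = y/2 + sin(6*y)/12.
Then F(pi/9) - F(0) = (sqrt(3)/24 + pi/18) - (0) = sqrt(3)/24 + pi/18.

sqrt(3)/24 + pi/18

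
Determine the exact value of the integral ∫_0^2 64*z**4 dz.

Let u = 2*z, so du = 2 dz. When z = 0, u = 0; when z = 2, u = 4.
The integral becomes 2·∫ u**4 du from 0 to 4, with antiderivative 2*u**5/5.
Back in z: F(z) = 64*z**5/5.
Then F(2) - F(0) = (2048/5) - (0) = 2048/5.

2048/5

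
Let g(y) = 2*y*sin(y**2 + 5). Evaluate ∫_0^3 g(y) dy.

-cos(14) + cos(5)

Let u = y**2 + 5, so du = 2*y dy. When y = 0, u = 5; when y = 3, u = 14.
The integral becomes ∫ sin(u) du from 5 to 14, with antiderivative -cos(u).
Back in y: F(y) = -cos(y**2 + 5).
Then F(3) - F(0) = (-cos(14)) - (-cos(5)) = -cos(14) + cos(5).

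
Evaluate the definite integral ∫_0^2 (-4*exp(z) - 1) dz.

An antiderivative is F(z) = -z - 4*exp(z).
Then F(2) - F(0) = (-4*exp(2) - 2) - (-4) = 2 - 4*exp(2).

2 - 4*exp(2)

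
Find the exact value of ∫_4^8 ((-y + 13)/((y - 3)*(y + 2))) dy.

Factor the denominator: y**2 - y - 6 = (y + 2)(y - 3).
Partial fractions: (-y + 13)/((y - 3)*(y + 2)) = -3/(y + 2) + 2/(y - 3).
An antiderivative is F(y) = 2*log(y - 3) - 3*log(y + 2).
Then F(8) - F(4) = (-log(40)) - (-3*log(3) - 3*log(2)) = log(27/5).

log(27/5)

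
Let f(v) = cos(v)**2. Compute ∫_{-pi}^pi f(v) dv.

Use the identity cos^2(v) = (1 + cos(2*v))/2.
An antiderivative is F(v) = v/2 + sin(2*v)/4.
Then F(pi) - F(-pi) = (pi/2) - (-pi/2) = pi.

pi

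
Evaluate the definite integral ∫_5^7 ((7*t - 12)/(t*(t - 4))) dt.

-3*log(5) + 4*log(3) + 3*log(7)

Factor the denominator: t**2 - 4*t = t(t - 4).
Partial fractions: (7*t - 12)/(t*(t - 4)) = 3/t + 4/(t - 4).
An antiderivative is F(t) = 3*log(t) + 4*log(t - 4).
Then F(7) - F(5) = (4*log(3) + 3*log(7)) - (3*log(5)) = -3*log(5) + 4*log(3) + 3*log(7).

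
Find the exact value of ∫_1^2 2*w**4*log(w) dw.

Integrate by parts once (u = ln w, dv = 2*w**4 dw).
An antiderivative is F(w) = 2*w**5*(5*log(w) - 1)/25.
Then F(2) - F(1) = (-64/25 + 64*log(2)/5) - (-2/25) = -62/25 + 64*log(2)/5.

-62/25 + 64*log(2)/5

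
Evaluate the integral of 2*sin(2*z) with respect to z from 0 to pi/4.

1

An antiderivative is F(z) = -cos(2*z).
Then F(pi/4) - F(0) = (0) - (-1) = 1.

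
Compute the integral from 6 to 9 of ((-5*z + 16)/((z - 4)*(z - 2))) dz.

Factor the denominator: z**2 - 6*z + 8 = (z - 2)(z - 4).
Partial fractions: (-5*z + 16)/((z - 4)*(z - 2)) = -3/(z - 2) - 2/(z - 4).
An antiderivative is F(z) = -2*log(z - 4) - 3*log(z - 2).
Then F(9) - F(6) = (-3*log(7) - 2*log(5)) - (-8*log(2)) = -3*log(7) - 2*log(5) + 8*log(2).

-3*log(7) - 2*log(5) + 8*log(2)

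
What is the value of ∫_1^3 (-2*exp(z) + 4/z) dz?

-2*exp(3) + 4*log(3) + 2*exp(1)

An antiderivative is F(z) = -2*exp(z) + 4*log(z).
Then F(3) - F(1) = (-2*exp(3) + log(81)) - (-2*exp(1)) = -2*exp(3) + 4*log(3) + 2*exp(1).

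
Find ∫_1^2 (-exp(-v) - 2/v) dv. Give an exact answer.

-2*log(2) - exp(-1) + exp(-2)

An antiderivative is F(v) = -2*log(v) + exp(-v).
Then F(2) - F(1) = (-2*log(2) + exp(-2)) - (exp(-1)) = -2*log(2) - exp(-1) + exp(-2).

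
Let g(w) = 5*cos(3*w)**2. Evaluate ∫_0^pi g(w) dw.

Use the identity cos^2(3*w) = (1 + cos(6*w))/2.
An antiderivative is F(w) = 5*w/2 + 5*sin(6*w)/12.
Then F(pi) - F(0) = (5*pi/2) - (0) = 5*pi/2.

5*pi/2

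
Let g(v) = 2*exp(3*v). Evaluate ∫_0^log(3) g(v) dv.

52/3

Let u = exp(v), so du = exp(v) dv. When v = 0, u = 1; when v = log(3), u = 3.
The integral becomes 2·∫ u**2 du from 1 to 3, with antiderivative 2*u**3/3.
Back in v: F(v) = 2*exp(3*v)/3.
Then F(log(3)) - F(0) = (18) - (2/3) = 52/3.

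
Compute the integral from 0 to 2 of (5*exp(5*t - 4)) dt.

-(1 - exp(10))*exp(-4)

Let u = 5*t - 4, so du = 5 dt. When t = 0, u = -4; when t = 2, u = 6.
The integral becomes ∫ exp(u) du from -4 to 6, with antiderivative exp(u).
Back in t: F(t) = exp(5*t - 4).
Then F(2) - F(0) = (exp(6)) - (exp(-4)) = -(1 - exp(10))*exp(-4).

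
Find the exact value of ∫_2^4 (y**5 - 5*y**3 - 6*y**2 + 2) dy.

264

By the power rule, an antiderivative is F(y) = y**6/6 - 5*y**4/4 - 2*y**3 + 2*y.
Then F(4) - F(2) = (728/3) - (-64/3) = 264.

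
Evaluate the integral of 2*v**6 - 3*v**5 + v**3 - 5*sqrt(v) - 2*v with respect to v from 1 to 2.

745/84 - 20*sqrt(2)/3

By the power rule, an antiderivative is F(v) = 2*v**7/7 - v**6/2 + v**4/4 - 10*v**(3/2)/3 - v**2.
Then F(2) - F(1) = (32/7 - 20*sqrt(2)/3) - (-361/84) = 745/84 - 20*sqrt(2)/3.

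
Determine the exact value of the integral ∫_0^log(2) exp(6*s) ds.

21/2

Let u = exp(s), so du = exp(s) ds. When s = 0, u = 1; when s = log(2), u = 2.
The integral becomes ∫ u**5 du from 1 to 2, with antiderivative u**6/6.
Back in s: F(s) = exp(6*s)/6.
Then F(log(2)) - F(0) = (32/3) - (1/6) = 21/2.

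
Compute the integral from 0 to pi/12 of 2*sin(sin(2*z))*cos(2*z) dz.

1 - cos(1/2)

Let u = sin(2*z), so du = 2*cos(2*z) dz. When z = 0, u = 0; when z = pi/12, u = 1/2.
The integral becomes ∫ sin(u) du from 0 to 1/2, with antiderivative -cos(u).
Back in z: F(z) = -cos(sin(2*z)).
Then F(pi/12) - F(0) = (-cos(1/2)) - (-1) = 1 - cos(1/2).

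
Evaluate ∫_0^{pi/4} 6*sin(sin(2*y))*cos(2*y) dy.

3 - 3*cos(1)

Let u = sin(2*y), so du = 2*cos(2*y) dy. When y = 0, u = 0; when y = pi/4, u = 1.
The integral becomes 3·∫ sin(u) du from 0 to 1, with antiderivative -3*cos(u).
Back in y: F(y) = -3*cos(sin(2*y)).
Then F(pi/4) - F(0) = (-3*cos(1)) - (-3) = 3 - 3*cos(1).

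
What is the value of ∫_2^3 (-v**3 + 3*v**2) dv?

By the power rule, an antiderivative is F(v) = -v**4/4 + v**3.
Then F(3) - F(2) = (27/4) - (4) = 11/4.

11/4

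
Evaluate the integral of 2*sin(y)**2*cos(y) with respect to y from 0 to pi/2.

2/3

Let u = sin(y), so du = cos(y) dy. When y = 0, u = 0; when y = pi/2, u = 1.
The integral becomes 2·∫ u**2 du from 0 to 1, with antiderivative 2*u**3/3.
Back in y: F(y) = 2*sin(y)**3/3.
Then F(pi/2) - F(0) = (2/3) - (0) = 2/3.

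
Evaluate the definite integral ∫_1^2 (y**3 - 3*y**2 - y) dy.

-19/4

By the power rule, an antiderivative is F(y) = y**4/4 - y**3 - y**2/2.
Then F(2) - F(1) = (-6) - (-5/4) = -19/4.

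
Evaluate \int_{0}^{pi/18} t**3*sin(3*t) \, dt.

-1/27 - sqrt(3)*pi**3/34992 + pi**2/1944 + sqrt(3)*pi/162

Integrate by parts 3 times (u = t^3, dv = sin(3*t) dt).
An antiderivative is F(t) = -t**3*cos(3*t)/3 + t**2*sin(3*t)/3 + 2*t*cos(3*t)/9 - 2*sin(3*t)/27.
Then F(pi/18) - F(0) = (-1/27 - sqrt(3)*pi**3/34992 + pi**2/1944 + sqrt(3)*pi/162) - (0) = -1/27 - sqrt(3)*pi**3/34992 + pi**2/1944 + sqrt(3)*pi/162.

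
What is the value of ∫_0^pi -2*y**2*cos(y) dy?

4*pi

Integrate by parts twice (u = y^2, dv = -2*cos(y) dy).
An antiderivative is F(y) = -2*y**2*sin(y) - 4*y*cos(y) + 4*sin(y).
Then F(pi) - F(0) = (4*pi) - (0) = 4*pi.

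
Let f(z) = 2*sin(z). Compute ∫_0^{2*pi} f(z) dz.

An antiderivative is F(z) = -2*cos(z).
Then F(2*pi) - F(0) = (-2) - (-2) = 0.

0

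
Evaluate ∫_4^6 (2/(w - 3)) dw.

An antiderivative is F(w) = 2*log(w - 3).
Then F(6) - F(4) = (log(9)) - (0) = log(9).

log(9)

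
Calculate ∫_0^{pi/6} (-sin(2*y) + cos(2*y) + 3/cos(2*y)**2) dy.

-1/4 + 7*sqrt(3)/4

An antiderivative is F(y) = sin(2*y)/2 + cos(2*y)/2 + 3*tan(2*y)/2.
Then F(pi/6) - F(0) = (1/4 + 7*sqrt(3)/4) - (1/2) = -1/4 + 7*sqrt(3)/4.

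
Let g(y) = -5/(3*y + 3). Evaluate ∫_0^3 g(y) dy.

An antiderivative is F(y) = -5*log(3*y + 3)/3.
Then F(3) - F(0) = (-5*log(12)/3) - (-5*log(3)/3) = -10*log(2)/3.

-10*log(2)/3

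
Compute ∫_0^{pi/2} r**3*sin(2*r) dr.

Integrate by parts 3 times (u = r^3, dv = sin(2*r) dr).
An antiderivative is F(r) = -r**3*cos(2*r)/2 + 3*r**2*sin(2*r)/4 + 3*r*cos(2*r)/4 - 3*sin(2*r)/8.
Then F(pi/2) - F(0) = (pi*(-6 + pi**2)/16) - (0) = pi*(-6 + pi**2)/16.

pi*(-6 + pi**2)/16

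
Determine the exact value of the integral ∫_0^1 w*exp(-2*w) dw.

Integrate by parts once (u = w, dv = exp(-2*w) dw).
An antiderivative is F(w) = (-2*w - 1)*exp(-2*w)/4.
Then F(1) - F(0) = (-3*exp(-2)/4) - (-1/4) = (-3 + exp(2))*exp(-2)/4.

(-3 + exp(2))*exp(-2)/4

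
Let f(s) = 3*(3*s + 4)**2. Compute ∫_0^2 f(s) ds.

312

Let u = 3*s + 4, so du = 3 ds. When s = 0, u = 4; when s = 2, u = 10.
The integral becomes ∫ u**2 du from 4 to 10, with antiderivative u**3/3.
Back in s: F(s) = (3*s + 4)**3/3.
Then F(2) - F(0) = (1000/3) - (64/3) = 312.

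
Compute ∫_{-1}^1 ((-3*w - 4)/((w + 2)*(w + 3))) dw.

Factor the denominator: w**2 + 5*w + 6 = (w + 3)(w + 2).
Partial fractions: (-3*w - 4)/((w + 2)*(w + 3)) = -5/(w + 3) + 2/(w + 2).
An antiderivative is F(w) = 2*log(w + 2) - 5*log(w + 3).
Then F(1) - F(-1) = (-10*log(2) + 2*log(3)) - (-log(32)) = log(9/32).

log(9/32)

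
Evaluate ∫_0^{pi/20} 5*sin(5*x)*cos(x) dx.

-5*sqrt(5)/32 - 5*sqrt(10 - 2*sqrt(5))/48 + 85/96

Use the identity sin(5*x)cos(x) = [sin(6*x) + sin(4*x)]/2.
An antiderivative is F(x) = -5*cos(4*x)/8 - 5*cos(6*x)/12.
Then F(pi/20) - F(0) = (-5*sqrt(5)/32 - 5*sqrt(10 - 2*sqrt(5))/48 - 5/32) - (-25/24) = -5*sqrt(5)/32 - 5*sqrt(10 - 2*sqrt(5))/48 + 85/96.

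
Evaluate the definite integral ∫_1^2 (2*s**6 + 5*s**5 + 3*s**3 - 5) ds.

2661/28

By the power rule, an antiderivative is F(s) = 2*s**7/7 + 5*s**6/6 + 3*s**4/4 - 5*s.
Then F(2) - F(1) = (1930/21) - (-263/84) = 2661/28.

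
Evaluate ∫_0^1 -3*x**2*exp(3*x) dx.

Integrate by parts twice (u = x^2, dv = -3*exp(3*x) dx).
An antiderivative is F(x) = (-9*x**2 + 6*x - 2)*exp(3*x)/9.
Then F(1) - F(0) = (-5*exp(3)/9) - (-2/9) = 2/9 - 5*exp(3)/9.

2/9 - 5*exp(3)/9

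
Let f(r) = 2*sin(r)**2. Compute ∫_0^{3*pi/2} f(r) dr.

3*pi/2

Use the identity sin^2(r) = (1 - cos(2*r))/2.
An antiderivative is F(r) = r - sin(2*r)/2.
Then F(3*pi/2) - F(0) = (3*pi/2) - (0) = 3*pi/2.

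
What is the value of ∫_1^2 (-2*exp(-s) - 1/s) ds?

-2*exp(-1) - log(2) + 2*exp(-2)

An antiderivative is F(s) = -log(s) + 2*exp(-s).
Then F(2) - F(1) = (-log(2) + 2*exp(-2)) - (2*exp(-1)) = -2*exp(-1) - log(2) + 2*exp(-2).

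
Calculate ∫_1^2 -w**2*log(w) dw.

7/9 - 8*log(2)/3

Integrate by parts once (u = ln w, dv = -w**2 dw).
An antiderivative is F(w) = -w**3*(3*log(w) - 1)/9.
Then F(2) - F(1) = (8/9 - 8*log(2)/3) - (1/9) = 7/9 - 8*log(2)/3.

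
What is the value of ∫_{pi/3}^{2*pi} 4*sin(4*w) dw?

An antiderivative is F(w) = -cos(4*w).
Then F(2*pi) - F(pi/3) = (-1) - (1/2) = -3/2.

-3/2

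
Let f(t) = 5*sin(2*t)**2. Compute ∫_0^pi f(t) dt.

5*pi/2

Use the identity sin^2(2*t) = (1 - cos(4*t))/2.
An antiderivative is F(t) = 5*t/2 - 5*sin(4*t)/8.
Then F(pi) - F(0) = (5*pi/2) - (0) = 5*pi/2.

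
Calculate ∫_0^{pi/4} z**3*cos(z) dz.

-3*sqrt(2) - 3*sqrt(2)*pi/4 + sqrt(2)*pi**3/128 + 3*sqrt(2)*pi**2/32 + 6

Integrate by parts 3 times (u = z^3, dv = cos(z) dz).
An antiderivative is F(z) = z**3*sin(z) + 3*z**2*cos(z) - 6*z*sin(z) - 6*cos(z).
Then F(pi/4) - F(0) = (sqrt(2)*(-384 - 96*pi + pi**3 + 12*pi**2)/128) - (-6) = -3*sqrt(2) - 3*sqrt(2)*pi/4 + sqrt(2)*pi**3/128 + 3*sqrt(2)*pi**2/32 + 6.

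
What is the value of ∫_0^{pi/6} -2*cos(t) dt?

An antiderivative is F(t) = -2*sin(t).
Then F(pi/6) - F(0) = (-1) - (0) = -1.

-1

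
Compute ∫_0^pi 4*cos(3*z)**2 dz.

Use the identity cos^2(3*z) = (1 + cos(6*z))/2.
An antiderivative is F(z) = 2*z + sin(6*z)/3.
Then F(pi) - F(0) = (2*pi) - (0) = 2*pi.

2*pi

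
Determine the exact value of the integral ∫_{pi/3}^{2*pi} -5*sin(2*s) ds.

An antiderivative is F(s) = 5*cos(2*s)/2.
Then F(2*pi) - F(pi/3) = (5/2) - (-5/4) = 15/4.

15/4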